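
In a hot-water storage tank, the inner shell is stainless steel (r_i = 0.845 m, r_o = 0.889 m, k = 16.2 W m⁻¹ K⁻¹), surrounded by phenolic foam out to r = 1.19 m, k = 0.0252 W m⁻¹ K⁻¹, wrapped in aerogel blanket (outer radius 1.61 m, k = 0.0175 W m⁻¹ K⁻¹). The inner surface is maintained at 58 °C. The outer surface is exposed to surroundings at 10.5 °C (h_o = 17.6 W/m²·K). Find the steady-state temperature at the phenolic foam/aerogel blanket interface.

T = 35.5 °C

Treat each layer as a resistance in series:
  R_stainless steel = (1/0.845 − 1/0.889)/(4πk) = 0.05857/(4π·16.2) = 2.877×10^-4 K/W
  R_phenolic foam = (1/0.889 − 1/1.19)/(4πk) = 0.2845/(4π·0.0252) = 0.8985 K/W
  R_aerogel blanket = (1/1.19 − 1/1.61)/(4πk) = 0.2192/(4π·0.0175) = 0.9968 K/W
  R_conv,out = 1/(4πr²h) = 1/(4π·1.61²·17.6) = 0.001744 K/W
ΣR = 2.877×10^-4 + 0.8985 + 0.9968 + 0.001744 = 1.897 K/W
Q = ΔT/ΣR = (58 °C − 10.5 °C)/1.897 = 25.04 W
From the inner boundary to the phenolic foam/aerogel blanket interface, ΣR_partial = 0.8988 K/W.
T_interface = T_in − Q·ΣR_partial = 58 °C − (25.04)(0.8988) = 35.5 °C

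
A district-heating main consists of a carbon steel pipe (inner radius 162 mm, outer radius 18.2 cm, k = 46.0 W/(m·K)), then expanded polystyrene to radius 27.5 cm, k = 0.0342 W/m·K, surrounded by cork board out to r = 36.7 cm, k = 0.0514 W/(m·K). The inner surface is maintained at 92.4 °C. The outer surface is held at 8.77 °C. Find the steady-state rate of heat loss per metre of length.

Series thermal resistances, inner to outer:
  R'_carbon steel = ln(0.182/0.162)/(2πk) = 0.1164/(2π·46.0) = 4.028×10^-4 m·K/W
  R'_expanded polystyrene = ln(0.275/0.182)/(2πk) = 0.4128/(2π·0.0342) = 1.921 m·K/W
  R'_cork board = ln(0.367/0.275)/(2πk) = 0.2886/(2π·0.0514) = 0.8936 m·K/W
ΣR = 4.028×10^-4 + 1.921 + 0.8936 = 2.815 m·K/W
Q' = ΔT/ΣR = (92.4 °C − 8.77 °C)/2.815 = 29.7 W/m

Q' = 29.7 W/m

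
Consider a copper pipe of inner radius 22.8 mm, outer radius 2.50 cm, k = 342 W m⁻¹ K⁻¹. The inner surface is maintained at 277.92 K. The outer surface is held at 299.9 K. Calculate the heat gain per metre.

Q' = 5.13×10^5 W/m

Q' = 2πk·ΔT/ln(r₂/r₁) = 2π × 342 × 21.98 / ln(0.0250/0.0228) = 5.13×10^5 W/m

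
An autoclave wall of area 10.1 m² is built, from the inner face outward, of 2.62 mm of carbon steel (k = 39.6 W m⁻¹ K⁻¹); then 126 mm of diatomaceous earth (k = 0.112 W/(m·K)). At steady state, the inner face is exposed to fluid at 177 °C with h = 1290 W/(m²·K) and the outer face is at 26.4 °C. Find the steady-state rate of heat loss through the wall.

Q = 1350 W

Series thermal resistances, inner to outer:
  R_conv,in = 1/(hA) = 1/(1290·10.1) = 7.675×10^-5 K/W
  R_carbon steel = L/(kA) = 0.00262/(39.6·10.1) = 6.551×10^-6 K/W
  R_diatomaceous earth = L/(kA) = 0.126/(0.112·10.1) = 0.1114 K/W
ΣR = 7.675×10^-5 + 6.551×10^-6 + 0.1114 = 0.1115 K/W
Q = ΔT/ΣR = (177 °C − 26.4 °C)/0.1115 = 1350 W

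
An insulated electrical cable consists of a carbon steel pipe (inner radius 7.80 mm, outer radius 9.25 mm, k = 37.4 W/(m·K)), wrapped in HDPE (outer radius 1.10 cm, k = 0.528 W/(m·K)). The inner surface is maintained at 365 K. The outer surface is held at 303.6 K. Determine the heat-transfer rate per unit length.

Q' = 1160 W/m

Series thermal resistances, inner to outer:
  R'_carbon steel = ln(0.00925/0.00780)/(2πk) = 0.1705/(2π·37.4) = 7.256×10^-4 m·K/W
  R'_HDPE = ln(0.0110/0.00925)/(2πk) = 0.1733/(2π·0.528) = 0.05223 m·K/W
ΣR = 7.256×10^-4 + 0.05223 = 0.05296 m·K/W
Q' = ΔT/ΣR = (365 K − 303.6 K)/0.05296 = 1160 W/m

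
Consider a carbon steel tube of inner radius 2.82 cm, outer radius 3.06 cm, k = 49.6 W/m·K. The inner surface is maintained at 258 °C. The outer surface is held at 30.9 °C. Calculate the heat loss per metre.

Q' = 8.67×10^5 W/m

Q' = 2πk·ΔT/ln(r₂/r₁) = 2π × 49.6 × 227.1 / ln(0.0306/0.0282) = 8.67×10^5 W/m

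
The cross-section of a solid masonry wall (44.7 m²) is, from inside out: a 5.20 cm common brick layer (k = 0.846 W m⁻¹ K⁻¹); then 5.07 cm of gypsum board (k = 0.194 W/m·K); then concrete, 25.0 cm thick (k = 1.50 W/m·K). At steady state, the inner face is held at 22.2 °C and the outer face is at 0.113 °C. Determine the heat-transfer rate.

Q = 2020 W

Resistance network (inner→outer):
  R_common brick = L/(kA) = 0.0520/(0.846·44.7) = 0.001375 K/W
  R_gypsum board = L/(kA) = 0.0507/(0.194·44.7) = 0.005847 K/W
  R_concrete = L/(kA) = 0.250/(1.50·44.7) = 0.003729 K/W
ΣR = 0.001375 + 0.005847 + 0.003729 = 0.01095 K/W
Q = ΔT/ΣR = (22.2 °C − 0.113 °C)/0.01095 = 2020 W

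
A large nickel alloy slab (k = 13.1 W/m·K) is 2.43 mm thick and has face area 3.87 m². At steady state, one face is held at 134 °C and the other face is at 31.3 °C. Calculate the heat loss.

Q = 2.14×10^6 W

Q = kA·ΔT/L = 13.1 × 3.87 × |134 °C − 31.3 °C| / 0.00243 = 2.14×10^6 W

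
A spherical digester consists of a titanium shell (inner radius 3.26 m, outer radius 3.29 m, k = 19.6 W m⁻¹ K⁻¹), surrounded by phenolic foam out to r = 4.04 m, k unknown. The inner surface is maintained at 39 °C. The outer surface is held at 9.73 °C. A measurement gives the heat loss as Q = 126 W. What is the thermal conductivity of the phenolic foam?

ΣR = ΔT/Q = |39 − 9.73|/126 = 0.2323 K/W
Known resistances:
  R_titanium = (1/3.26 − 1/3.29)/(4πk) = 0.002797/(4π·19.6) = 1.136×10^-5 K/W
R_phenolic foam = ΣR − ΣR_known = 0.2323 − 1.136×10^-5 = 0.2323 K/W
(1/r₁−1/r₂)/(4πk) = 0.2323 ⇒ k = 0.05643/(4π·0.2323) = 0.0193 W/m·K

k = 0.0193 W/m·K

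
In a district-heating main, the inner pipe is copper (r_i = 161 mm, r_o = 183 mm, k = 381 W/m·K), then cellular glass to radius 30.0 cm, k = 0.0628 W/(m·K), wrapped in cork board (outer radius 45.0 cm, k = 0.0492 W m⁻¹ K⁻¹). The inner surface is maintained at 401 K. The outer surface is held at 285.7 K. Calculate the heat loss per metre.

Resistance network (inner→outer):
  R'_copper = ln(0.183/0.161)/(2πk) = 0.1281/(2π·381) = 5.350×10^-5 m·K/W
  R'_cellular glass = ln(0.300/0.183)/(2πk) = 0.4943/(2π·0.0628) = 1.253 m·K/W
  R'_cork board = ln(0.450/0.300)/(2πk) = 0.4055/(2π·0.0492) = 1.312 m·K/W
ΣR = 5.350×10^-5 + 1.253 + 1.312 = 2.565 m·K/W
Q' = ΔT/ΣR = (401 K − 285.7 K)/2.565 = 45.0 W/m

Q' = 45.0 W/m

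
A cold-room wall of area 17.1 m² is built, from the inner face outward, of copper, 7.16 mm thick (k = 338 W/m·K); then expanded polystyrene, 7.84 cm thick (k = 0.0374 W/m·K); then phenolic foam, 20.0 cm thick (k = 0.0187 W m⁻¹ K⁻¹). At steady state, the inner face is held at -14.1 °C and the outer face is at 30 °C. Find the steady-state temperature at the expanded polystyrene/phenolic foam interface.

Treat each layer as a resistance in series:
  R_copper = L/(kA) = 0.00716/(338·17.1) = 1.239×10^-6 K/W
  R_expanded polystyrene = L/(kA) = 0.0784/(0.0374·17.1) = 0.1226 K/W
  R_phenolic foam = L/(kA) = 0.200/(0.0187·17.1) = 0.6254 K/W
ΣR = 1.239×10^-6 + 0.1226 + 0.6254 = 0.7480 K/W
Q = ΔT/ΣR = (-14.1 °C − 30 °C)/0.7480 = -58.96 W
From the inner boundary to the expanded polystyrene/phenolic foam interface, ΣR_partial = 0.1226 K/W.
T_interface = T_in − Q·ΣR_partial = -14.1 °C − (-58.96)(0.1226) = -6.87 °C

T = -6.87 °C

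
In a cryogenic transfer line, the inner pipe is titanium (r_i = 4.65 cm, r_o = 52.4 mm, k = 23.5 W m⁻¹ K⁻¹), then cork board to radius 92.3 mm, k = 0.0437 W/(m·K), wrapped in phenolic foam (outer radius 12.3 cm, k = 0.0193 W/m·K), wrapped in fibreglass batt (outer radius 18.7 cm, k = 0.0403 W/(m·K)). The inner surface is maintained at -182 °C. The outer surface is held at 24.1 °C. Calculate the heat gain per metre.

Resistance network (inner→outer):
  R'_titanium = ln(0.0524/0.0465)/(2πk) = 0.1195/(2π·23.5) = 8.090×10^-4 m·K/W
  R'_cork board = ln(0.0923/0.0524)/(2πk) = 0.5661/(2π·0.0437) = 2.062 m·K/W
  R'_phenolic foam = ln(0.123/0.0923)/(2πk) = 0.2871/(2π·0.0193) = 2.368 m·K/W
  R'_fibreglass batt = ln(0.187/0.123)/(2πk) = 0.4189/(2π·0.0403) = 1.654 m·K/W
ΣR = 8.090×10^-4 + 2.062 + 2.368 + 1.654 = 6.085 m·K/W
Q' = ΔT/ΣR = (-182 °C − 24.1 °C)/6.085 = -33.9 W/m
(Negative Q' ⇒ heat flows inward; heat gain = 33.9 W/m.)

Q' = 33.9 W/m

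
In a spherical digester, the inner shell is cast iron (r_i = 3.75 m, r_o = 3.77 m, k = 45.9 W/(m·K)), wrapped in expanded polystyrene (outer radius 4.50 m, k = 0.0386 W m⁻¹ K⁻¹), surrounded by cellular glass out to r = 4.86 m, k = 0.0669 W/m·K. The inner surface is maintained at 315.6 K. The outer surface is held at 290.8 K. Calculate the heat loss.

Q = 229 W

Resistance network (inner→outer):
  R_cast iron = (1/3.75 − 1/3.77)/(4πk) = 0.001415/(4π·45.9) = 2.453×10^-6 K/W
  R_expanded polystyrene = (1/3.77 − 1/4.50)/(4πk) = 0.04303/(4π·0.0386) = 0.08871 K/W
  R_cellular glass = (1/4.50 − 1/4.86)/(4πk) = 0.01646/(4π·0.0669) = 0.01958 K/W
ΣR = 2.453×10^-6 + 0.08871 + 0.01958 = 0.1083 K/W
Q = ΔT/ΣR = (315.6 K − 290.8 K)/0.1083 = 229 W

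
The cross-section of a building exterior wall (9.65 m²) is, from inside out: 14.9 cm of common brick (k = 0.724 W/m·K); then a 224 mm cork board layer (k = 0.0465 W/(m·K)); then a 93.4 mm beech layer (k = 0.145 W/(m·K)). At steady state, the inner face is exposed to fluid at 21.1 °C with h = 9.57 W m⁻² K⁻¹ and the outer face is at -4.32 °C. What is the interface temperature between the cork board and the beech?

T = -1.48 °C

Resistance network (inner→outer):
  R_conv,in = 1/(hA) = 1/(9.57·9.65) = 0.01083 K/W
  R_common brick = L/(kA) = 0.149/(0.724·9.65) = 0.02133 K/W
  R_cork board = L/(kA) = 0.224/(0.0465·9.65) = 0.4992 K/W
  R_beech = L/(kA) = 0.0934/(0.145·9.65) = 0.06675 K/W
ΣR = 0.01083 + 0.02133 + 0.4992 + 0.06675 = 0.5981 K/W
Q = ΔT/ΣR = (21.1 °C − -4.32 °C)/0.5981 = 42.50 W
From the inner boundary to the cork board/beech interface, ΣR_partial = 0.5314 K/W.
T_interface = T_in − Q·ΣR_partial = 21.1 °C − (42.50)(0.5314) = -1.48 °C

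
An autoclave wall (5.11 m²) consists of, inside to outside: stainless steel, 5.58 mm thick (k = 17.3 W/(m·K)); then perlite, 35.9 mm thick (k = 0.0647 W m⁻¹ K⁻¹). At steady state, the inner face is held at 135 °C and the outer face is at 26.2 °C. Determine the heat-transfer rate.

Q = 1000 W

Resistance network (inner→outer):
  R_stainless steel = L/(kA) = 0.00558/(17.3·5.11) = 6.312×10^-5 K/W
  R_perlite = L/(kA) = 0.0359/(0.0647·5.11) = 0.1086 K/W
ΣR = 6.312×10^-5 + 0.1086 = 0.1087 K/W
Q = ΔT/ΣR = (135 °C − 26.2 °C)/0.1087 = 1000 W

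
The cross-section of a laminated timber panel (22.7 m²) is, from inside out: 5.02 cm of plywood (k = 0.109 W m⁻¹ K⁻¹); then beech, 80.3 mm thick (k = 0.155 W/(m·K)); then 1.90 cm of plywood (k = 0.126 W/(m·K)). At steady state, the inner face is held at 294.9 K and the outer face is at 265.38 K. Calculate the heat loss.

Q = 593 W

Series thermal resistances, inner to outer:
  R_plywood = L/(kA) = 0.0502/(0.109·22.7) = 0.02029 K/W
  R_beech = L/(kA) = 0.0803/(0.155·22.7) = 0.02282 K/W
  R_plywood = L/(kA) = 0.0190/(0.126·22.7) = 0.006643 K/W
ΣR = 0.02029 + 0.02282 + 0.006643 = 0.04975 K/W
Q = ΔT/ΣR = (294.9 K − 265.38 K)/0.04975 = 593 W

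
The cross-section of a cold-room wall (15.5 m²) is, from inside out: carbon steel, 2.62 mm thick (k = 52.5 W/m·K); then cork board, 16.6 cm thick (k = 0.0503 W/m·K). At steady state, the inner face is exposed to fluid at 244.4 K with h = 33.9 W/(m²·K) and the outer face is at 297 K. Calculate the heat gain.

Q = 245 W

Series thermal resistances, inner to outer:
  R_conv,in = 1/(hA) = 1/(33.9·15.5) = 0.001903 K/W
  R_carbon steel = L/(kA) = 0.00262/(52.5·15.5) = 3.220×10^-6 K/W
  R_cork board = L/(kA) = 0.166/(0.0503·15.5) = 0.2129 K/W
ΣR = 0.001903 + 3.220×10^-6 + 0.2129 = 0.2148 K/W
Q = ΔT/ΣR = (244.4 K − 297 K)/0.2148 = -245 W
(Negative Q ⇒ heat flows inward; heat gain = 245 W.)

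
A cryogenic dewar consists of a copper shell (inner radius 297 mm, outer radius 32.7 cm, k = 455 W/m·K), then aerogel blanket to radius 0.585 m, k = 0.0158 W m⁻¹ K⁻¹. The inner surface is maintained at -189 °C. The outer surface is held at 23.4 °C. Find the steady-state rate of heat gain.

Resistance network (inner→outer):
  R_copper = (1/0.297 − 1/0.327)/(4πk) = 0.3089/(4π·455) = 5.403×10^-5 K/W
  R_aerogel blanket = (1/0.327 − 1/0.585)/(4πk) = 1.349/(4π·0.0158) = 6.793 K/W
ΣR = 5.403×10^-5 + 6.793 = 6.793 K/W
Q = ΔT/ΣR = (-189 °C − 23.4 °C)/6.793 = -31.3 W
(Negative Q ⇒ heat flows inward; heat gain = 31.3 W.)

Q = 31.3 W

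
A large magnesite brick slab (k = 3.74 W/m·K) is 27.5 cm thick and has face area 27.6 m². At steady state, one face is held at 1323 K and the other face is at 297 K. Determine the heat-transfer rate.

Q = kA·ΔT/L = 3.74 × 27.6 × |1323 K − 297 K| / 0.275 = 3.85×10^5 W

Q = 385 kW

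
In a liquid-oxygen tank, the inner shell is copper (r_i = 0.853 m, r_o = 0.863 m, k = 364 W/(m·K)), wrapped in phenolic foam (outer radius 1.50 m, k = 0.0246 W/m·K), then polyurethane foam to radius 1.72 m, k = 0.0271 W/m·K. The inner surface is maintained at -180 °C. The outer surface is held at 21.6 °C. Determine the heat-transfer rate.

Treat each layer as a resistance in series:
  R_copper = (1/0.853 − 1/0.863)/(4πk) = 0.01358/(4π·364) = 2.970×10^-6 K/W
  R_phenolic foam = (1/0.863 − 1/1.50)/(4πk) = 0.4921/(4π·0.0246) = 1.592 K/W
  R_polyurethane foam = (1/1.50 − 1/1.72)/(4πk) = 0.08527/(4π·0.0271) = 0.2504 K/W
ΣR = 2.970×10^-6 + 1.592 + 0.2504 = 1.842 K/W
Q = ΔT/ΣR = (-180 °C − 21.6 °C)/1.842 = -109 W
(Negative Q ⇒ heat flows inward; heat gain = 109 W.)

Q = 109 W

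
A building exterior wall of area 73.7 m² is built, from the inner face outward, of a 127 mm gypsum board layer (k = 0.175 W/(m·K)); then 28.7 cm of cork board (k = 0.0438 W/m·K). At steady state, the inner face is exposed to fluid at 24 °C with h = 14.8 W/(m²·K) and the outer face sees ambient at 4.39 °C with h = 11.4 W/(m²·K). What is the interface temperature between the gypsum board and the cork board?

Resistance network (inner→outer):
  R_conv,in = 1/(hA) = 1/(14.8·73.7) = 9.168×10^-4 K/W
  R_gypsum board = L/(kA) = 0.127/(0.175·73.7) = 0.009847 K/W
  R_cork board = L/(kA) = 0.287/(0.0438·73.7) = 0.08891 K/W
  R_conv,out = 1/(hA) = 1/(11.4·73.7) = 0.001190 K/W
ΣR = 9.168×10^-4 + 0.009847 + 0.08891 + 0.001190 = 0.1009 K/W
Q = ΔT/ΣR = (24 °C − 4.39 °C)/0.1009 = 194.4 W
From the inner boundary to the gypsum board/cork board interface, ΣR_partial = 0.01076 K/W.
T_interface = T_in − Q·ΣR_partial = 24 °C − (194.4)(0.01076) = 21.9 °C

T = 21.9 °C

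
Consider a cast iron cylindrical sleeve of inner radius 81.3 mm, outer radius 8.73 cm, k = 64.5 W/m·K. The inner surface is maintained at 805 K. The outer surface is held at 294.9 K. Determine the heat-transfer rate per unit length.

Q' = 2.90×10^6 W/m

Q' = 2πk·ΔT/ln(r₂/r₁) = 2π × 64.5 × 510.1 / ln(0.0873/0.0813) = 2.90×10^6 W/m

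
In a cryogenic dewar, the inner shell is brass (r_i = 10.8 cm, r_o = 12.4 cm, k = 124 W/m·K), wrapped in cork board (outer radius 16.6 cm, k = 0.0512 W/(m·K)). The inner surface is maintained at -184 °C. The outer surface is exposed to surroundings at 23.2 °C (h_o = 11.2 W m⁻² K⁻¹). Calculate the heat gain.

Resistance network (inner→outer):
  R_brass = (1/0.108 − 1/0.124)/(4πk) = 1.195/(4π·124) = 7.667×10^-4 K/W
  R_cork board = (1/0.124 − 1/0.166)/(4πk) = 2.040/(4π·0.0512) = 3.171 K/W
  R_conv,out = 1/(4πr²h) = 1/(4π·0.166²·11.2) = 0.2578 K/W
ΣR = 7.667×10^-4 + 3.171 + 0.2578 = 3.430 K/W
Q = ΔT/ΣR = (-184 °C − 23.2 °C)/3.430 = -60.4 W
(Negative Q ⇒ heat flows inward; heat gain = 60.4 W.)

Q = 60.4 W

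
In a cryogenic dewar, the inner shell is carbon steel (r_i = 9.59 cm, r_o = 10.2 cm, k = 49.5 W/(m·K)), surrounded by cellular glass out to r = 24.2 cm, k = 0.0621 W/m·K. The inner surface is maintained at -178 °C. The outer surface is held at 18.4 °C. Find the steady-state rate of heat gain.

Q = 27.0 W

Series thermal resistances, inner to outer:
  R_carbon steel = (1/0.0959 − 1/0.102)/(4πk) = 0.6236/(4π·49.5) = 0.001003 K/W
  R_cellular glass = (1/0.102 − 1/0.242)/(4πk) = 5.672/(4π·0.0621) = 7.268 K/W
ΣR = 0.001003 + 7.268 = 7.269 K/W
Q = ΔT/ΣR = (-178 °C − 18.4 °C)/7.269 = -27.0 W
(Negative Q ⇒ heat flows inward; heat gain = 27.0 W.)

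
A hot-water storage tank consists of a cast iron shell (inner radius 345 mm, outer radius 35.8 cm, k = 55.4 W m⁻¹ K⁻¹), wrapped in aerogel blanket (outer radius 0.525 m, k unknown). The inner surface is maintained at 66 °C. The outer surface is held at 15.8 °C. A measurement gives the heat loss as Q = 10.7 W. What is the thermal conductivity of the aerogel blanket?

ΣR = ΔT/Q = |66 − 15.8|/10.7 = 4.692 K/W
Known resistances:
  R_cast iron = (1/0.345 − 1/0.358)/(4πk) = 0.1053/(4π·55.4) = 1.512×10^-4 K/W
R_aerogel blanket = ΣR − ΣR_known = 4.692 − 1.512×10^-4 = 4.692 K/W
(1/r₁−1/r₂)/(4πk) = 4.692 ⇒ k = 0.8885/(4π·4.692) = 0.0151 W/m·K

k = 0.0151 W/m·K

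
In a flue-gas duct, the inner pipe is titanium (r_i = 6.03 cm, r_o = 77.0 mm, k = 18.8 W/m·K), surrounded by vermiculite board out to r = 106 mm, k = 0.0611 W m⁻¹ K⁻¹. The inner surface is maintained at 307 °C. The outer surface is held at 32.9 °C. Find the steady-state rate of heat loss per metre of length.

Resistance network (inner→outer):
  R'_titanium = ln(0.0770/0.0603)/(2πk) = 0.2445/(2π·18.8) = 0.002070 m·K/W
  R'_vermiculite board = ln(0.106/0.0770)/(2πk) = 0.3196/(2π·0.0611) = 0.8326 m·K/W
ΣR = 0.002070 + 0.8326 = 0.8347 m·K/W
Q' = ΔT/ΣR = (307 °C − 32.9 °C)/0.8347 = 328 W/m

Q' = 328 W/m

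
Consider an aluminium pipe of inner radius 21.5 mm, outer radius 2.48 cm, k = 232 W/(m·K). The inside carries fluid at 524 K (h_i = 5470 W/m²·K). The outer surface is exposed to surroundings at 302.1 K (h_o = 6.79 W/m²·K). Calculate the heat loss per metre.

Treat each layer as a resistance in series:
  R'_conv,in = 1/(2πr h) = 1/(2π·0.0215·5470) = 0.001353 m·K/W
  R'_aluminium = ln(0.0248/0.0215)/(2πk) = 0.1428/(2π·232) = 9.796×10^-5 m·K/W
  R'_conv,out = 1/(2πr h) = 1/(2π·0.0248·6.79) = 0.9451 m·K/W
ΣR = 0.001353 + 9.796×10^-5 + 0.9451 = 0.9466 m·K/W
Q' = ΔT/ΣR = (524 K − 302.1 K)/0.9466 = 234 W/m

Q' = 234 W/m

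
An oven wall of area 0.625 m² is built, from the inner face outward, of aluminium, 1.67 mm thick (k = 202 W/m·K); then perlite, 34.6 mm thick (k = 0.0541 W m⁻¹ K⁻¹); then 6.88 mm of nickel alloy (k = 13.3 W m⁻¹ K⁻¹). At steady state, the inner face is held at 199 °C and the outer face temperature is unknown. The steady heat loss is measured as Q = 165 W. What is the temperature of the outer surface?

T_out = 30.0 °C

Series resistances:
  R_aluminium = L/(kA) = 0.00167/(202·0.625) = 1.323×10^-5 K/W
  R_perlite = L/(kA) = 0.0346/(0.0541·0.625) = 1.023 K/W
  R_nickel alloy = L/(kA) = 0.00688/(13.3·0.625) = 8.277×10^-4 K/W
ΣR = 1.024 K/W
ΔT = Q·ΣR = 165 × 1.024 = 169.0 K
Heat flows outward, so T_out = T_in − ΔT = 199 − 169.0 = 30.0 °C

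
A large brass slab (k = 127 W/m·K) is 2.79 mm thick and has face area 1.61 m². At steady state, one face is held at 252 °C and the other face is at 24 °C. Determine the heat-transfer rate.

Q = 1.67×10^7 W

Q = kA·ΔT/L = 127 × 1.61 × |252 °C − 24 °C| / 0.00279 = 1.67×10^7 W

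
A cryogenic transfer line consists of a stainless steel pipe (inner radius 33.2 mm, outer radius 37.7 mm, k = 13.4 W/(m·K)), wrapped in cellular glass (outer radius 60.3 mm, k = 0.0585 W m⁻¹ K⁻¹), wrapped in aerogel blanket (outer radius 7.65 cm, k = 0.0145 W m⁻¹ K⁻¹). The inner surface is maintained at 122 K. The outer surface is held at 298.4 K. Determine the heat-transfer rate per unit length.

Resistance network (inner→outer):
  R'_stainless steel = ln(0.0377/0.0332)/(2πk) = 0.1271/(2π·13.4) = 0.001510 m·K/W
  R'_cellular glass = ln(0.0603/0.0377)/(2πk) = 0.4697/(2π·0.0585) = 1.278 m·K/W
  R'_aerogel blanket = ln(0.0765/0.0603)/(2πk) = 0.2380/(2π·0.0145) = 2.612 m·K/W
ΣR = 0.001510 + 1.278 + 2.612 = 3.892 m·K/W
Q' = ΔT/ΣR = (122 K − 298.4 K)/3.892 = -45.3 W/m
(Negative Q' ⇒ heat flows inward; heat gain = 45.3 W/m.)

Q' = 45.3 W/m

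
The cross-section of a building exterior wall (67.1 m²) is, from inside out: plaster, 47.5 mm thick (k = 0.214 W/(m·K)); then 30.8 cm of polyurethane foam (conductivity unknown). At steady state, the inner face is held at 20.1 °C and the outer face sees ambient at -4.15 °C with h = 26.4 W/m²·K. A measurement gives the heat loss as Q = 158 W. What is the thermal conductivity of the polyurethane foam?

k = 0.0307 W/m·K

ΣR = ΔT/Q = |20.1 − -4.15|/158 = 0.1535 K/W
Known resistances:
  R_plaster = L/(kA) = 0.0475/(0.214·67.1) = 0.003308 K/W
  R_conv,out = 1/(hA) = 1/(26.4·67.1) = 5.645×10^-4 K/W
R_polyurethane foam = ΣR − ΣR_known = 0.1535 − 0.003873 = 0.1496 K/W
L/(kA) = 0.1496 ⇒ k = 0.308/(0.1496·67.1) = 0.0307 W/m·K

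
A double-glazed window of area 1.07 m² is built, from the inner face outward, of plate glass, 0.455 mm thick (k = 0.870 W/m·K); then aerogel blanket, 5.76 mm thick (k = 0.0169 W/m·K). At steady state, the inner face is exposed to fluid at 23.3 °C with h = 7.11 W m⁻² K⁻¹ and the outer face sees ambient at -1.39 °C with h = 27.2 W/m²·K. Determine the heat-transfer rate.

Series thermal resistances, inner to outer:
  R_conv,in = 1/(hA) = 1/(7.11·1.07) = 0.1314 K/W
  R_plate glass = L/(kA) = 4.55×10^-4/(0.870·1.07) = 4.888×10^-4 K/W
  R_aerogel blanket = L/(kA) = 0.00576/(0.0169·1.07) = 0.3185 K/W
  R_conv,out = 1/(hA) = 1/(27.2·1.07) = 0.03436 K/W
ΣR = 0.1314 + 4.888×10^-4 + 0.3185 + 0.03436 = 0.4847 K/W
Q = ΔT/ΣR = (23.3 °C − -1.39 °C)/0.4847 = 50.9 W

Q = 50.9 W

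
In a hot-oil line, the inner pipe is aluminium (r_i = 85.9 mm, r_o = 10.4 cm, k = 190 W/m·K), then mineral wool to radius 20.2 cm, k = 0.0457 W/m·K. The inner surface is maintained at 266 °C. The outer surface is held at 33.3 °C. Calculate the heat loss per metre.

Series thermal resistances, inner to outer:
  R'_aluminium = ln(0.104/0.0859)/(2πk) = 0.1912/(2π·190) = 1.602×10^-4 m·K/W
  R'_mineral wool = ln(0.202/0.104)/(2πk) = 0.6639/(2π·0.0457) = 2.312 m·K/W
ΣR = 1.602×10^-4 + 2.312 = 2.312 m·K/W
Q' = ΔT/ΣR = (266 °C − 33.3 °C)/2.312 = 101 W/m

Q' = 101 W/m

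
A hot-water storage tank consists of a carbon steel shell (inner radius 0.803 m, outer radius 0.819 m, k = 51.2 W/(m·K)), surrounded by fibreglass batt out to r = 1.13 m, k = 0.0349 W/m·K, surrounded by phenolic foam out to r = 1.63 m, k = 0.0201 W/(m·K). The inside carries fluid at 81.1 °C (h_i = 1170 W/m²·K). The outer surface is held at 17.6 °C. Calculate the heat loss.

Series thermal resistances, inner to outer:
  R_conv,in = 1/(4πr²h) = 1/(4π·0.803²·1170) = 1.055×10^-4 K/W
  R_carbon steel = (1/0.803 − 1/0.819)/(4πk) = 0.02433/(4π·51.2) = 3.781×10^-5 K/W
  R_fibreglass batt = (1/0.819 − 1/1.13)/(4πk) = 0.3360/(4π·0.0349) = 0.7662 K/W
  R_phenolic foam = (1/1.13 − 1/1.63)/(4πk) = 0.2715/(4π·0.0201) = 1.075 K/W
ΣR = 1.055×10^-4 + 3.781×10^-5 + 0.7662 + 1.075 = 1.841 K/W
Q = ΔT/ΣR = (81.1 °C − 17.6 °C)/1.841 = 34.5 W

Q = 34.5 W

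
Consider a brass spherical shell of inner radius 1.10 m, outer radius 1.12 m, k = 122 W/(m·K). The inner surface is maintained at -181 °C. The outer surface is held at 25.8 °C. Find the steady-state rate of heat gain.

Q = 4πk·ΔT/(1/r₁ − 1/r₂) = 4π × 122 × 206.8 / (1/1.10 − 1/1.12) = 1.95×10^7 W

Q = 19500 kW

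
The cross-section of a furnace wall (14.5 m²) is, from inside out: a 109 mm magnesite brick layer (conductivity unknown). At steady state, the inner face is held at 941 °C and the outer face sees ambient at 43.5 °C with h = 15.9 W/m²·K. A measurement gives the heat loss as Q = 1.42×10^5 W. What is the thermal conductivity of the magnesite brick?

ΣR = ΔT/Q = |941 − 43.5|/1.42×10^5 = 0.006320 K/W
Known resistances:
  R_conv,out = 1/(hA) = 1/(15.9·14.5) = 0.004337 K/W
R_magnesite brick = ΣR − ΣR_known = 0.006320 − 0.004337 = 0.001983 K/W
L/(kA) = 0.001983 ⇒ k = 0.109/(0.001983·14.5) = 3.79 W/m·K

k = 3.79 W/m·K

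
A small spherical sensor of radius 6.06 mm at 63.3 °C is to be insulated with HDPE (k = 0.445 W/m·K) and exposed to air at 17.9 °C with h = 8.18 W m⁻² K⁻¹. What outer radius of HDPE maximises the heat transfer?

r_cr = 10.9 cm

For a sphere, r_cr = 2k_ins/h = 2·0.445/8.18 = 0.109 m = 10.9 cm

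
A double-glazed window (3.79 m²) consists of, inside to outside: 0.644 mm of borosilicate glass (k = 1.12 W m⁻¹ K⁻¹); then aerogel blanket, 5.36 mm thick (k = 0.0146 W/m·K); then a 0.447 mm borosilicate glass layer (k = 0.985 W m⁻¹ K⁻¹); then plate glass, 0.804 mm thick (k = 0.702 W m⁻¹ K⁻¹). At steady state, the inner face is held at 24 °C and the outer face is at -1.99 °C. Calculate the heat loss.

Q = 267 W

Resistance network (inner→outer):
  R_borosilicate glass = L/(kA) = 6.44×10^-4/(1.12·3.79) = 1.517×10^-4 K/W
  R_aerogel blanket = L/(kA) = 0.00536/(0.0146·3.79) = 0.09687 K/W
  R_borosilicate glass = L/(kA) = 4.47×10^-4/(0.985·3.79) = 1.197×10^-4 K/W
  R_plate glass = L/(kA) = 8.04×10^-4/(0.702·3.79) = 3.022×10^-4 K/W
ΣR = 1.517×10^-4 + 0.09687 + 1.197×10^-4 + 3.022×10^-4 = 0.09744 K/W
Q = ΔT/ΣR = (24 °C − -1.99 °C)/0.09744 = 267 W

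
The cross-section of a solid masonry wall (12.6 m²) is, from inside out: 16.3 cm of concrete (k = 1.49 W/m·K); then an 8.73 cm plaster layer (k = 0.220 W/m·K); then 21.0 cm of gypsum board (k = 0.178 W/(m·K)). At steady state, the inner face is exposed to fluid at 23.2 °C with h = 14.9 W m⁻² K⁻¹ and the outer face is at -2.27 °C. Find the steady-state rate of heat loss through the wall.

Q = 183 W

Series thermal resistances, inner to outer:
  R_conv,in = 1/(hA) = 1/(14.9·12.6) = 0.005327 K/W
  R_concrete = L/(kA) = 0.163/(1.49·12.6) = 0.008682 K/W
  R_plaster = L/(kA) = 0.0873/(0.220·12.6) = 0.03149 K/W
  R_gypsum board = L/(kA) = 0.210/(0.178·12.6) = 0.09363 K/W
ΣR = 0.005327 + 0.008682 + 0.03149 + 0.09363 = 0.1391 K/W
Q = ΔT/ΣR = (23.2 °C − -2.27 °C)/0.1391 = 183 W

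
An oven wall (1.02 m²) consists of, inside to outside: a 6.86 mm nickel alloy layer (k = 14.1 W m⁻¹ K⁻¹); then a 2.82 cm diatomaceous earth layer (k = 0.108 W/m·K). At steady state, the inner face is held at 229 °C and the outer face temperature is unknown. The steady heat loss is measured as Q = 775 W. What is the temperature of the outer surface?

T_out = 30.2 °C

Series resistances:
  R_nickel alloy = L/(kA) = 0.00686/(14.1·1.02) = 4.770×10^-4 K/W
  R_diatomaceous earth = L/(kA) = 0.0282/(0.108·1.02) = 0.2560 K/W
ΣR = 0.2565 K/W
ΔT = Q·ΣR = 775 × 0.2565 = 198.8 K
Heat flows outward, so T_out = T_in − ΔT = 229 − 198.8 = 30.2 °C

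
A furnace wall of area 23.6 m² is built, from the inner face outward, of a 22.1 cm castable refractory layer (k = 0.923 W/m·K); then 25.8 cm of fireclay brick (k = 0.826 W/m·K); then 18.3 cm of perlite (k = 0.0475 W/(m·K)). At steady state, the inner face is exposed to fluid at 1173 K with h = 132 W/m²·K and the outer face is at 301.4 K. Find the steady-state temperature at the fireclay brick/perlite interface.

Resistance network (inner→outer):
  R_conv,in = 1/(hA) = 1/(132·23.6) = 3.210×10^-4 K/W
  R_castable refractory = L/(kA) = 0.221/(0.923·23.6) = 0.01015 K/W
  R_fireclay brick = L/(kA) = 0.258/(0.826·23.6) = 0.01324 K/W
  R_perlite = L/(kA) = 0.183/(0.0475·23.6) = 0.1632 K/W
ΣR = 3.210×10^-4 + 0.01015 + 0.01324 + 0.1632 = 0.1869 K/W
Q = ΔT/ΣR = (1173 K − 301.4 K)/0.1869 = 4663 W
From the inner boundary to the fireclay brick/perlite interface, ΣR_partial = 0.02371 K/W.
T_interface = T_in − Q·ΣR_partial = 1173 K − (4663)(0.02371) = 1062 K

T = 1062 K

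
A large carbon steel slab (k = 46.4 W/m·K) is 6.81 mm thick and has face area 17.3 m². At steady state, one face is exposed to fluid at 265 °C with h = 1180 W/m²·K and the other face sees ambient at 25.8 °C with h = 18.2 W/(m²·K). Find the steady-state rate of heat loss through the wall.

Q = 74.0 kW

Series thermal resistances, inner to outer:
  R_conv,in = 1/(hA) = 1/(1180·17.3) = 4.899×10^-5 K/W
  R_carbon steel = L/(kA) = 0.00681/(46.4·17.3) = 8.484×10^-6 K/W
  R_conv,out = 1/(hA) = 1/(18.2·17.3) = 0.003176 K/W
ΣR = 4.899×10^-5 + 8.484×10^-6 + 0.003176 = 0.003233 K/W
Q = ΔT/ΣR = (265 °C − 25.8 °C)/0.003233 = 74000 W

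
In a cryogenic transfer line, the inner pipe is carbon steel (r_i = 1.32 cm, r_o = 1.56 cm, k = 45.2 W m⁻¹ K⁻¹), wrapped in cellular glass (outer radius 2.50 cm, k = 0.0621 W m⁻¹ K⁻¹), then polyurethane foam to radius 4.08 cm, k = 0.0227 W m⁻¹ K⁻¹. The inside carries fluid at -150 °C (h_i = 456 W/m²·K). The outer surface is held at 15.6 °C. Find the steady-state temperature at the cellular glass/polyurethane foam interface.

Treat each layer as a resistance in series:
  R'_conv,in = 1/(2πr h) = 1/(2π·0.0132·456) = 0.02644 m·K/W
  R'_carbon steel = ln(0.0156/0.0132)/(2πk) = 0.1671/(2π·45.2) = 5.882×10^-4 m·K/W
  R'_cellular glass = ln(0.0250/0.0156)/(2πk) = 0.4716/(2π·0.0621) = 1.209 m·K/W
  R'_polyurethane foam = ln(0.0408/0.0250)/(2πk) = 0.4898/(2π·0.0227) = 3.434 m·K/W
ΣR = 0.02644 + 5.882×10^-4 + 1.209 + 3.434 = 4.670 m·K/W
Q' = ΔT/ΣR = (-150 °C − 15.6 °C)/4.670 = -35.46 W/m
From the inner boundary to the cellular glass/polyurethane foam interface, ΣR_partial = 1.236 m·K/W.
T_interface = T_in − Q'·ΣR_partial = -150 °C − (-35.46)(1.236) = -106 °C

T = -106 °C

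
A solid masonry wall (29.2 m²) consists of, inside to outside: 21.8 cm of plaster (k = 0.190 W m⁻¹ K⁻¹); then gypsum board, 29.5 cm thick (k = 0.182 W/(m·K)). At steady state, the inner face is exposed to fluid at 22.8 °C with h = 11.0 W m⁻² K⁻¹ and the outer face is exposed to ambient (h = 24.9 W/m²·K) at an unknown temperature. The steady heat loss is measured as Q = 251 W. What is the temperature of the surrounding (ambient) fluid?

T_out = -2.12 °C

Sum the resistances:
  R_conv,in = 1/(hA) = 1/(11.0·29.2) = 0.003113 K/W
  R_plaster = L/(kA) = 0.218/(0.190·29.2) = 0.03929 K/W
  R_gypsum board = L/(kA) = 0.295/(0.182·29.2) = 0.05551 K/W
  R_conv,out = 1/(hA) = 1/(24.9·29.2) = 0.001375 K/W
ΣR = 0.09929 K/W
ΔT = Q·ΣR = 251 × 0.09929 = 24.92 K
Heat flows outward, so T_out = T_in − ΔT = 22.8 − 24.92 = -2.12 °C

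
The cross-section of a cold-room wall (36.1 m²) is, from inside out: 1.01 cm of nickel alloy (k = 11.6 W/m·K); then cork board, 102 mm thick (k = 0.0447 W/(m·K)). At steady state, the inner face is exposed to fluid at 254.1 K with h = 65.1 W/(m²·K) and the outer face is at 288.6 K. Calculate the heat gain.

Q = 542 W

Series thermal resistances, inner to outer:
  R_conv,in = 1/(hA) = 1/(65.1·36.1) = 4.255×10^-4 K/W
  R_nickel alloy = L/(kA) = 0.0101/(11.6·36.1) = 2.412×10^-5 K/W
  R_cork board = L/(kA) = 0.102/(0.0447·36.1) = 0.06321 K/W
ΣR = 4.255×10^-4 + 2.412×10^-5 + 0.06321 = 0.06366 K/W
Q = ΔT/ΣR = (254.1 K − 288.6 K)/0.06366 = -542 W
(Negative Q ⇒ heat flows inward; heat gain = 542 W.)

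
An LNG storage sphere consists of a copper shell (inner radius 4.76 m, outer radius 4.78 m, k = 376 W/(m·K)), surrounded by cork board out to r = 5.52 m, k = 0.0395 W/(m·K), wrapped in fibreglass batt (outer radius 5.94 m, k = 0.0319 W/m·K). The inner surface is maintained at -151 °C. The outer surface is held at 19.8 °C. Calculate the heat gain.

Resistance network (inner→outer):
  R_copper = (1/4.76 − 1/4.78)/(4πk) = 8.790×10^-4/(4π·376) = 1.860×10^-7 K/W
  R_cork board = (1/4.78 − 1/5.52)/(4πk) = 0.02805/(4π·0.0395) = 0.05650 K/W
  R_fibreglass batt = (1/5.52 − 1/5.94)/(4πk) = 0.01281/(4π·0.0319) = 0.03195 K/W
ΣR = 1.860×10^-7 + 0.05650 + 0.03195 = 0.08845 K/W
Q = ΔT/ΣR = (-151 °C − 19.8 °C)/0.08845 = -1930 W
(Negative Q ⇒ heat flows inward; heat gain = 1930 W.)

Q = 1930 W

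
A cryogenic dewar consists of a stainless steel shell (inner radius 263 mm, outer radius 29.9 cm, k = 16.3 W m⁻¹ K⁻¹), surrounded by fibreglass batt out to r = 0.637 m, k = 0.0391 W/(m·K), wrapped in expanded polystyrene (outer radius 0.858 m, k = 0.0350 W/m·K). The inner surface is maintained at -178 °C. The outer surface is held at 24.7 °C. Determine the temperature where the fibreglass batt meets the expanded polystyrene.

T = -16.4 °C

Resistance network (inner→outer):
  R_stainless steel = (1/0.263 − 1/0.299)/(4πk) = 0.4578/(4π·16.3) = 0.002235 K/W
  R_fibreglass batt = (1/0.299 − 1/0.637)/(4πk) = 1.775/(4π·0.0391) = 3.612 K/W
  R_expanded polystyrene = (1/0.637 − 1/0.858)/(4πk) = 0.4044/(4π·0.0350) = 0.9194 K/W
ΣR = 0.002235 + 3.612 + 0.9194 = 4.534 K/W
Q = ΔT/ΣR = (-178 °C − 24.7 °C)/4.534 = -44.71 W
From the inner boundary to the fibreglass batt/expanded polystyrene interface, ΣR_partial = 3.614 K/W.
T_interface = T_in − Q·ΣR_partial = -178 °C − (-44.71)(3.614) = -16.4 °C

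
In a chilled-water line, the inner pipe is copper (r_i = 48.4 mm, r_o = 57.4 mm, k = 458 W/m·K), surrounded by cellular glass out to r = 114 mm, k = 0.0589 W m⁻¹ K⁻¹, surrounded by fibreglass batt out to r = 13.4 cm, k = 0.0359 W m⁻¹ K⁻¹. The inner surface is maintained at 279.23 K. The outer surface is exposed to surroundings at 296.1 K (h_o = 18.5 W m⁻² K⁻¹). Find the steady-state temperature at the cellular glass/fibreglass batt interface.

T = 291.1 K

Resistance network (inner→outer):
  R'_copper = ln(0.0574/0.0484)/(2πk) = 0.1705/(2π·458) = 5.926×10^-5 m·K/W
  R'_cellular glass = ln(0.114/0.0574)/(2πk) = 0.6862/(2π·0.0589) = 1.854 m·K/W
  R'_fibreglass batt = ln(0.134/0.114)/(2πk) = 0.1616/(2π·0.0359) = 0.7166 m·K/W
  R'_conv,out = 1/(2πr h) = 1/(2π·0.134·18.5) = 0.06420 m·K/W
ΣR = 5.926×10^-5 + 1.854 + 0.7166 + 0.06420 = 2.635 m·K/W
Q' = ΔT/ΣR = (279.23 K − 296.1 K)/2.635 = -6.402 W/m
From the inner boundary to the cellular glass/fibreglass batt interface, ΣR_partial = 1.854 m·K/W.
T_interface = T_in − Q'·ΣR_partial = 279.23 K − (-6.402)(1.854) = 291.1 K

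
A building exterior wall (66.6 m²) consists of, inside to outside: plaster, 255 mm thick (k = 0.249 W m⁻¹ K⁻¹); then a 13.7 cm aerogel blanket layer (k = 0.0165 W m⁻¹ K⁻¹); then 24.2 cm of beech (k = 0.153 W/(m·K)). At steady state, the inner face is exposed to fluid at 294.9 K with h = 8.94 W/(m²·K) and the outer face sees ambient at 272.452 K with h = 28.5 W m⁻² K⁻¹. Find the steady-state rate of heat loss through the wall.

Q = 135 W

Series thermal resistances, inner to outer:
  R_conv,in = 1/(hA) = 1/(8.94·66.6) = 0.001680 K/W
  R_plaster = L/(kA) = 0.255/(0.249·66.6) = 0.01538 K/W
  R_aerogel blanket = L/(kA) = 0.137/(0.0165·66.6) = 0.1247 K/W
  R_beech = L/(kA) = 0.242/(0.153·66.6) = 0.02375 K/W
  R_conv,out = 1/(hA) = 1/(28.5·66.6) = 5.268×10^-4 K/W
ΣR = 0.001680 + 0.01538 + 0.1247 + 0.02375 + 5.268×10^-4 = 0.1660 K/W
Q = ΔT/ΣR = (294.9 K − 272.452 K)/0.1660 = 135 W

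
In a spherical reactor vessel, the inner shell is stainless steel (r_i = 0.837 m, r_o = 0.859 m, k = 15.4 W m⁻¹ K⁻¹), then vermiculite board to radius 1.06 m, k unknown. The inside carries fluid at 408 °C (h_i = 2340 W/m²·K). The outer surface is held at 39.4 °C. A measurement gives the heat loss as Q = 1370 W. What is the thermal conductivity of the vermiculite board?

k = 0.0653 W/m·K

ΣR = ΔT/Q = |408 − 39.4|/1370 = 0.2691 K/W
Known resistances:
  R_conv,in = 1/(4πr²h) = 1/(4π·0.837²·2340) = 4.854×10^-5 K/W
  R_stainless steel = (1/0.837 − 1/0.859)/(4πk) = 0.03060/(4π·15.4) = 1.581×10^-4 K/W
R_vermiculite board = ΣR − ΣR_known = 0.2691 − 2.066×10^-4 = 0.2689 K/W
(1/r₁−1/r₂)/(4πk) = 0.2689 ⇒ k = 0.2207/(4π·0.2689) = 0.0653 W/m·K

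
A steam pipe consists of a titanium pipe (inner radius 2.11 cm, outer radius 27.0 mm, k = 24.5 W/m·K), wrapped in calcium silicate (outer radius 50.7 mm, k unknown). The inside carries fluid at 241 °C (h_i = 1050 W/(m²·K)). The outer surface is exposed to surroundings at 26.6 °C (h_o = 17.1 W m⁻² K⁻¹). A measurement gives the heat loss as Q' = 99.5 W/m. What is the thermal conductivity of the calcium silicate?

k = 0.0511 W/m·K

ΣR = ΔT/Q' = |241 − 26.6|/99.5 = 2.155 m·K/W
Known resistances:
  R'_conv,in = 1/(2πr h) = 1/(2π·0.0211·1050) = 0.007184 m·K/W
  R'_titanium = ln(0.0270/0.0211)/(2πk) = 0.2466/(2π·24.5) = 0.001602 m·K/W
  R'_conv,out = 1/(2πr h) = 1/(2π·0.0507·17.1) = 0.1836 m·K/W
R_calcium silicate = ΣR − ΣR_known = 2.155 − 0.1924 = 1.963 m·K/W
ln(r₂/r₁)/(2πk) = 1.963 ⇒ k = 0.6301/(2π·1.963) = 0.0511 W/m·K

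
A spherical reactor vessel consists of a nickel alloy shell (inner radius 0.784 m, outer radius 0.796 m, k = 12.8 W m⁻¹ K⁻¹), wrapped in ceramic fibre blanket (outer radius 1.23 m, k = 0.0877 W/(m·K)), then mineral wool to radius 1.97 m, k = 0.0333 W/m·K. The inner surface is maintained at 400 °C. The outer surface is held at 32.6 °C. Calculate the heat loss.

Series thermal resistances, inner to outer:
  R_nickel alloy = (1/0.784 − 1/0.796)/(4πk) = 0.01923/(4π·12.8) = 1.195×10^-4 K/W
  R_ceramic fibre blanket = (1/0.796 − 1/1.23)/(4πk) = 0.4433/(4π·0.0877) = 0.4022 K/W
  R_mineral wool = (1/1.23 − 1/1.97)/(4πk) = 0.3054/(4π·0.0333) = 0.7298 K/W
ΣR = 1.195×10^-4 + 0.4022 + 0.7298 = 1.132 K/W
Q = ΔT/ΣR = (400 °C − 32.6 °C)/1.132 = 325 W

Q = 325 W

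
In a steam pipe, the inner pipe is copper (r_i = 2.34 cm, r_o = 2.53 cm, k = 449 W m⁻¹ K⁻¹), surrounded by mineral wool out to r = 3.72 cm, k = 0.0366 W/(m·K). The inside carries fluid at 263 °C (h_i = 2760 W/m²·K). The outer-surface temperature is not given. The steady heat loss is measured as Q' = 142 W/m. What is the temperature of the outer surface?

T_out = 24.6 °C

Sum the resistances:
  R'_conv,in = 1/(2πr h) = 1/(2π·0.0234·2760) = 0.002464 m·K/W
  R'_copper = ln(0.0253/0.0234)/(2πk) = 0.07807/(2π·449) = 2.767×10^-5 m·K/W
  R'_mineral wool = ln(0.0372/0.0253)/(2πk) = 0.3855/(2π·0.0366) = 1.676 m·K/W
ΣR = 1.679 m·K/W
ΔT = Q'·ΣR = 142 × 1.679 = 238.4 K
Heat flows outward, so T_out = T_in − ΔT = 263 − 238.4 = 24.6 °C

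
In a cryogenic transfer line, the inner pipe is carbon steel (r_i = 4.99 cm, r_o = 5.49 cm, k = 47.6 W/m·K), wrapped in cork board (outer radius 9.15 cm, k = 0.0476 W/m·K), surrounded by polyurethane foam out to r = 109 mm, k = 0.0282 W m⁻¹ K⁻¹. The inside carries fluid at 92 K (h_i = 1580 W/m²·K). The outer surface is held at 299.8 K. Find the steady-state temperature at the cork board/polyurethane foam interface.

Resistance network (inner→outer):
  R'_conv,in = 1/(2πr h) = 1/(2π·0.0499·1580) = 0.002019 m·K/W
  R'_carbon steel = ln(0.0549/0.0499)/(2πk) = 0.09549/(2π·47.6) = 3.193×10^-4 m·K/W
  R'_cork board = ln(0.0915/0.0549)/(2πk) = 0.5108/(2π·0.0476) = 1.708 m·K/W
  R'_polyurethane foam = ln(0.109/0.0915)/(2πk) = 0.1750/(2π·0.0282) = 0.9877 m·K/W
ΣR = 0.002019 + 3.193×10^-4 + 1.708 + 0.9877 = 2.698 m·K/W
Q' = ΔT/ΣR = (92 K − 299.8 K)/2.698 = -77.02 W/m
From the inner boundary to the cork board/polyurethane foam interface, ΣR_partial = 1.710 m·K/W.
T_interface = T_in − Q'·ΣR_partial = 92 K − (-77.02)(1.710) = 223.7 K

T = 223.7 K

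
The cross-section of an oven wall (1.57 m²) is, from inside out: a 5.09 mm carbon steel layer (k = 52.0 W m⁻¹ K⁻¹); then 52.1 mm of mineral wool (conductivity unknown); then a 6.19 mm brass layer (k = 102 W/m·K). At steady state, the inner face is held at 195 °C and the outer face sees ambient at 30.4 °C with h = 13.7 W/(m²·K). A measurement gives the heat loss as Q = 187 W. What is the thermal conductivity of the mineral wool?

k = 0.0398 W/m·K

ΣR = ΔT/Q = |195 − 30.4|/187 = 0.8802 K/W
Known resistances:
  R_carbon steel = L/(kA) = 0.00509/(52.0·1.57) = 6.235×10^-5 K/W
  R_brass = L/(kA) = 0.00619/(102·1.57) = 3.865×10^-5 K/W
  R_conv,out = 1/(hA) = 1/(13.7·1.57) = 0.04649 K/W
R_mineral wool = ΣR − ΣR_known = 0.8802 − 0.04659 = 0.8336 K/W
L/(kA) = 0.8336 ⇒ k = 0.0521/(0.8336·1.57) = 0.0398 W/m·K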